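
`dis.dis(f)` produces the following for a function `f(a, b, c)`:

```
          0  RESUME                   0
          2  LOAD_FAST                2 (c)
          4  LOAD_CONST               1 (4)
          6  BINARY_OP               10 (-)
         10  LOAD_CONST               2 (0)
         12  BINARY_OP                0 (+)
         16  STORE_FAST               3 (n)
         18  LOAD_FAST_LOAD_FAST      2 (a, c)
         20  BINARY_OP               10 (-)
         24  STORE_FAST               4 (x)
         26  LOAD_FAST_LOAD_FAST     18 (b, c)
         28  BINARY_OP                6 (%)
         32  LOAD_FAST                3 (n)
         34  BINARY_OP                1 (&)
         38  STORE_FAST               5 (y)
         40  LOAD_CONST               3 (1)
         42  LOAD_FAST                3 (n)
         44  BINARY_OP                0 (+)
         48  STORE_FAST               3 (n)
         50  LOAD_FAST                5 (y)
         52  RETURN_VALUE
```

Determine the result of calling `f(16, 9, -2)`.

-6

LOAD_FAST c → push -2. Stack: [-2]
LOAD_CONST → push 4. Stack: [-2, 4]
BINARY_OP - → -2 - 4 = -6. Stack: [-6]
LOAD_CONST → push 0. Stack: [-6, 0]
BINARY_OP + → -6 + 0 = -6. Stack: [-6]
STORE_FAST n → n=-6. Stack: []
LOAD_FAST_LOAD_FAST a,c → push 16,-2. Stack: [16, -2]
BINARY_OP - → 16 - -2 = 18. Stack: [18]
STORE_FAST x → x=18. Stack: []
LOAD_FAST_LOAD_FAST b,c → push 9,-2. Stack: [9, -2]
BINARY_OP % → 9 % -2 = -1. Stack: [-1]
LOAD_FAST n → push -6. Stack: [-1, -6]
BINARY_OP & → -1 & -6 = -6. Stack: [-6]
STORE_FAST y → y=-6. Stack: []
LOAD_CONST → push 1. Stack: [1]
LOAD_FAST n → push -6. Stack: [1, -6]
BINARY_OP + → 1 + -6 = -5. Stack: [-5]
STORE_FAST n → n=-5. Stack: []
LOAD_FAST y → push -6. Stack: [-6]
RETURN_VALUE → return -6.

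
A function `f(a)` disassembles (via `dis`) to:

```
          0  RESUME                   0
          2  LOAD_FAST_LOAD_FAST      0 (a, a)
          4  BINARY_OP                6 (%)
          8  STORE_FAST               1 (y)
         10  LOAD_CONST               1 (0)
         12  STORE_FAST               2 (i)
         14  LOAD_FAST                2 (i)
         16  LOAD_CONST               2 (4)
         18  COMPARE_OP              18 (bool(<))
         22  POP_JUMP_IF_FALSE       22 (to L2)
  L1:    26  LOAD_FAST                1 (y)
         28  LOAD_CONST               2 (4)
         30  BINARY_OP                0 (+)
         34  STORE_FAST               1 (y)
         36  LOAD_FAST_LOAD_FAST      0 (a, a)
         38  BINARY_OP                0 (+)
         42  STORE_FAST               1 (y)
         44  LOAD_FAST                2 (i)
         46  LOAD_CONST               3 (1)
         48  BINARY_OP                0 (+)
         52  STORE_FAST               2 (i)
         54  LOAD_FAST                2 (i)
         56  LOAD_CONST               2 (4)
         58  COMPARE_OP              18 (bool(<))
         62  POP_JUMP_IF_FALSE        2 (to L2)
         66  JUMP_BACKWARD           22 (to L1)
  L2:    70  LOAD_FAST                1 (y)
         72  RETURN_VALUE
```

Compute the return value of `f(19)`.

38

LOAD_FAST_LOAD_FAST a,a → push 19,19
BINARY_OP % → 19 % 19 = 0
STORE_FAST y → y=0
LOAD_CONST → push 0
STORE_FAST i → i=0
LOAD_FAST i → push 0
LOAD_CONST → push 4
COMPARE_OP bool(<) → 0 vs 4 = True
POP_JUMP_IF_FALSE → pop True; no jump
LOAD_FAST y → push 0
LOAD_CONST → push 4
BINARY_OP + → 0 + 4 = 4
STORE_FAST y → y=4
LOAD_FAST_LOAD_FAST a,a → push 19,19
BINARY_OP + → 19 + 19 = 38
STORE_FAST y → y=38
LOAD_FAST i → push 0
LOAD_CONST → push 1
BINARY_OP + → 0 + 1 = 1
STORE_FAST i → i=1
LOAD_FAST i → push 1
LOAD_CONST → push 4
COMPARE_OP bool(<) → 1 vs 4 = True
POP_JUMP_IF_FALSE → pop True; no jump
LOAD_FAST y → push 38
LOAD_CONST → push 4
BINARY_OP + → 38 + 4 = 42
STORE_FAST y → y=42
LOAD_FAST_LOAD_FAST a,a → push 19,19
BINARY_OP + → 19 + 19 = 38
STORE_FAST y → y=38
LOAD_FAST i → push 1
LOAD_CONST → push 1
BINARY_OP + → 1 + 1 = 2
STORE_FAST i → i=2
LOAD_FAST i → push 2
LOAD_CONST → push 4
COMPARE_OP bool(<) → 2 vs 4 = True
POP_JUMP_IF_FALSE → pop True; no jump
LOAD_FAST y → push 38
LOAD_CONST → push 4
BINARY_OP + → 38 + 4 = 42
STORE_FAST y → y=42
LOAD_FAST_LOAD_FAST a,a → push 19,19
BINARY_OP + → 19 + 19 = 38
STORE_FAST y → y=38
LOAD_FAST i → push 2
LOAD_CONST → push 1
BINARY_OP + → 2 + 1 = 3
STORE_FAST i → i=3
LOAD_FAST i → push 3
LOAD_CONST → push 4
COMPARE_OP bool(<) → 3 vs 4 = True
POP_JUMP_IF_FALSE → pop True; no jump
LOAD_FAST y → push 38
LOAD_CONST → push 4
BINARY_OP + → 38 + 4 = 42
STORE_FAST y → y=42
LOAD_FAST_LOAD_FAST a,a → push 19,19
BINARY_OP + → 19 + 19 = 38
STORE_FAST y → y=38
LOAD_FAST i → push 3
LOAD_CONST → push 1
BINARY_OP + → 3 + 1 = 4
STORE_FAST i → i=4
LOAD_FAST i → push 4
LOAD_CONST → push 4
COMPARE_OP bool(<) → 4 vs 4 = False
POP_JUMP_IF_FALSE → pop False; jump
LOAD_FAST y → push 38
RETURN_VALUE → return 38.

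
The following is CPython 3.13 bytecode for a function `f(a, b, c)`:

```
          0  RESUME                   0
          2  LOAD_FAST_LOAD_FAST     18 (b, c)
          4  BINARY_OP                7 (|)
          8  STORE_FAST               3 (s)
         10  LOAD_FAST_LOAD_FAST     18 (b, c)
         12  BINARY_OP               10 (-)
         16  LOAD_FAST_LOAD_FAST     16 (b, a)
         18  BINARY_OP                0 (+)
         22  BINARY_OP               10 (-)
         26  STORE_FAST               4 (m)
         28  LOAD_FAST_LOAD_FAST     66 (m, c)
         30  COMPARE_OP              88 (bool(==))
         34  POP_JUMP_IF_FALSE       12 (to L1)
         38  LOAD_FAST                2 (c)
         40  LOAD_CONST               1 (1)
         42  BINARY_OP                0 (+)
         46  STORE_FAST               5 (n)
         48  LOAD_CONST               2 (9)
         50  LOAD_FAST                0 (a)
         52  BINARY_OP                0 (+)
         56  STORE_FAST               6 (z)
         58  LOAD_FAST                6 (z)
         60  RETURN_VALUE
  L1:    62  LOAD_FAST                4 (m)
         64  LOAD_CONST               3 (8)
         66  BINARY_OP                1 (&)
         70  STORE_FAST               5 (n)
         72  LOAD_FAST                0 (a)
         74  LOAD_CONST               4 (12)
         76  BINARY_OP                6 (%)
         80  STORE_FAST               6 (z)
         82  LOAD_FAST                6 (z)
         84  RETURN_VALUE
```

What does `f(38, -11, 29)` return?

2

LOAD_FAST_LOAD_FAST b,c → push -11,29. Stack: [-11, 29]
BINARY_OP | → -11 | 29 = -3. Stack: [-3]
STORE_FAST s → s=-3. Stack: []
LOAD_FAST_LOAD_FAST b,c → push -11,29. Stack: [-11, 29]
BINARY_OP - → -11 - 29 = -40. Stack: [-40]
LOAD_FAST_LOAD_FAST b,a → push -11,38. Stack: [-40, -11, 38]
BINARY_OP + → -11 + 38 = 27. Stack: [-40, 27]
BINARY_OP - → -40 - 27 = -67. Stack: [-67]
STORE_FAST m → m=-67. Stack: []
LOAD_FAST_LOAD_FAST m,c → push -67,29. Stack: [-67, 29]
COMPARE_OP bool(==) → -67 vs 29 = False. Stack: [False]
POP_JUMP_IF_FALSE → pop False; jump. Stack: []
LOAD_FAST m → push -67. Stack: [-67]
LOAD_CONST → push 8. Stack: [-67, 8]
BINARY_OP & → -67 & 8 = 8. Stack: [8]
STORE_FAST n → n=8. Stack: []
LOAD_FAST a → push 38. Stack: [38]
LOAD_CONST → push 12. Stack: [38, 12]
BINARY_OP % → 38 % 12 = 2. Stack: [2]
STORE_FAST z → z=2. Stack: []
LOAD_FAST z → push 2. Stack: [2]
RETURN_VALUE → return 2.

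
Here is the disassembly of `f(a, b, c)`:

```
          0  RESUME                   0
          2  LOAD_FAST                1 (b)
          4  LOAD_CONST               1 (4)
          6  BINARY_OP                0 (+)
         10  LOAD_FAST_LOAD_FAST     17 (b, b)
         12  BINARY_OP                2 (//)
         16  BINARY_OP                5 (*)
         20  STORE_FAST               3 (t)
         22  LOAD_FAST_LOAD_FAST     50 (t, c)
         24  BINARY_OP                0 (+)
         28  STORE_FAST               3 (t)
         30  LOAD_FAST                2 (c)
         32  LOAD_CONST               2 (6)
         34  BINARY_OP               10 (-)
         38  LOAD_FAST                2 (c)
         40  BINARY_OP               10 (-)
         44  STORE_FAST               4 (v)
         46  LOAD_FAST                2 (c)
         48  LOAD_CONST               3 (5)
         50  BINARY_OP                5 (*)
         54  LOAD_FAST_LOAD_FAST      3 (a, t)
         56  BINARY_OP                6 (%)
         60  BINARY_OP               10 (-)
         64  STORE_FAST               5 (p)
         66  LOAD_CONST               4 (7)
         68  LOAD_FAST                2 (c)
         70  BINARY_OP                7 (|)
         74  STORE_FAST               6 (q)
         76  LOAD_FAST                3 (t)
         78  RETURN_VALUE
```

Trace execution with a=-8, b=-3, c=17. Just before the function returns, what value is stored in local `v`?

-6

LOAD_FAST b → push -3. Stack: [-3]
LOAD_CONST → push 4. Stack: [-3, 4]
BINARY_OP + → -3 + 4 = 1. Stack: [1]
LOAD_FAST_LOAD_FAST b,b → push -3,-3. Stack: [1, -3, -3]
BINARY_OP // → -3 // -3 = 1. Stack: [1, 1]
BINARY_OP * → 1 * 1 = 1. Stack: [1]
STORE_FAST t → t=1. Stack: []
LOAD_FAST_LOAD_FAST t,c → push 1,17. Stack: [1, 17]
BINARY_OP + → 1 + 17 = 18. Stack: [18]
STORE_FAST t → t=18. Stack: []
LOAD_FAST c → push 17. Stack: [17]
LOAD_CONST → push 6. Stack: [17, 6]
BINARY_OP - → 17 - 6 = 11. Stack: [11]
LOAD_FAST c → push 17. Stack: [11, 17]
BINARY_OP - → 11 - 17 = -6. Stack: [-6]
STORE_FAST v → v=-6. Stack: []
LOAD_FAST c → push 17. Stack: [17]
LOAD_CONST → push 5. Stack: [17, 5]
BINARY_OP * → 17 * 5 = 85. Stack: [85]
LOAD_FAST_LOAD_FAST a,t → push -8,18. Stack: [85, -8, 18]
BINARY_OP % → -8 % 18 = 10. Stack: [85, 10]
BINARY_OP - → 85 - 10 = 75. Stack: [75]
STORE_FAST p → p=75. Stack: []
LOAD_CONST → push 7. Stack: [7]
LOAD_FAST c → push 17. Stack: [7, 17]
BINARY_OP | → 7 | 17 = 23. Stack: [23]
STORE_FAST q → q=23. Stack: []
LOAD_FAST t → push 18. Stack: [18]
RETURN_VALUE → return 18.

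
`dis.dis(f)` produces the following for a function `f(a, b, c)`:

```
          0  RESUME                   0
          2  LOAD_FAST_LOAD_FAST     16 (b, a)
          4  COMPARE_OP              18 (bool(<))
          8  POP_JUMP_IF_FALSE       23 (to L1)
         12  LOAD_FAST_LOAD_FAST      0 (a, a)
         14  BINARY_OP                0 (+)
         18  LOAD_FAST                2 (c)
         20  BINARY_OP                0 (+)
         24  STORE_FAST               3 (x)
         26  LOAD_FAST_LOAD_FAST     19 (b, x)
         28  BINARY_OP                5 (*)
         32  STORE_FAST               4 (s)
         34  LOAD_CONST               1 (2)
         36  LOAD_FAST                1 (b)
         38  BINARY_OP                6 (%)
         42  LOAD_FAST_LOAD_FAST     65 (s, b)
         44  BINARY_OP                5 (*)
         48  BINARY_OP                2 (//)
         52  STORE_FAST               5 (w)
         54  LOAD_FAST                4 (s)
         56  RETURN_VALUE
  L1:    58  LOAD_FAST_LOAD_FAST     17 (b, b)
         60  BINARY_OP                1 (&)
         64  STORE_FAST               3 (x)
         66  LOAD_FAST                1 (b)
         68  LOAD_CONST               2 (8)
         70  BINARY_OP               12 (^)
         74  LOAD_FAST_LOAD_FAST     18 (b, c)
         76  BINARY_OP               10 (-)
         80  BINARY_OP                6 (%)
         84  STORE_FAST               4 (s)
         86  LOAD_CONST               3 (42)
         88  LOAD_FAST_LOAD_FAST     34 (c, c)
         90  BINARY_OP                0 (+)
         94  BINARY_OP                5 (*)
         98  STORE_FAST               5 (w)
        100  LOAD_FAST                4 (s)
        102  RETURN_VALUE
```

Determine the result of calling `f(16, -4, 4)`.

LOAD_FAST_LOAD_FAST b,a → push -4,16. Stack: [-4, 16]
COMPARE_OP bool(<) → -4 vs 16 = True. Stack: [True]
POP_JUMP_IF_FALSE → pop True; no jump. Stack: []
LOAD_FAST_LOAD_FAST a,a → push 16,16. Stack: [16, 16]
BINARY_OP + → 16 + 16 = 32. Stack: [32]
LOAD_FAST c → push 4. Stack: [32, 4]
BINARY_OP + → 32 + 4 = 36. Stack: [36]
STORE_FAST x → x=36. Stack: []
LOAD_FAST_LOAD_FAST b,x → push -4,36. Stack: [-4, 36]
BINARY_OP * → -4 * 36 = -144. Stack: [-144]
STORE_FAST s → s=-144. Stack: []
LOAD_CONST → push 2. Stack: [2]
LOAD_FAST b → push -4. Stack: [2, -4]
BINARY_OP % → 2 % -4 = -2. Stack: [-2]
LOAD_FAST_LOAD_FAST s,b → push -144,-4. Stack: [-2, -144, -4]
BINARY_OP * → -144 * -4 = 576. Stack: [-2, 576]
BINARY_OP // → -2 // 576 = -1. Stack: [-1]
STORE_FAST w → w=-1. Stack: []
LOAD_FAST s → push -144. Stack: [-144]
RETURN_VALUE → return -144.

-144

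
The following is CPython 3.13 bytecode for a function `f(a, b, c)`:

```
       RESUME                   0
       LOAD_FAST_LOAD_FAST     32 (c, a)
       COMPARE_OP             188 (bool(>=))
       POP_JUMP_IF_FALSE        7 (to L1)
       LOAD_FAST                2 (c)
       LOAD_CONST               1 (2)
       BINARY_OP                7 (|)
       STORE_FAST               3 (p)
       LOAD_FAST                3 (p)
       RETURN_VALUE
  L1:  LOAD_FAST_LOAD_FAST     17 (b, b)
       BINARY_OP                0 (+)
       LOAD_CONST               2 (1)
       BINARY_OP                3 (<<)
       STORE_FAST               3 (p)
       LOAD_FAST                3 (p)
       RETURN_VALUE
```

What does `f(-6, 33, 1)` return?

3

LOAD_FAST_LOAD_FAST c,a → push 1,-6. Stack: [1, -6]
COMPARE_OP bool(>=) → 1 vs -6 = True. Stack: [True]
POP_JUMP_IF_FALSE → pop True; no jump. Stack: []
LOAD_FAST c → push 1. Stack: [1]
LOAD_CONST → push 2. Stack: [1, 2]
BINARY_OP | → 1 | 2 = 3. Stack: [3]
STORE_FAST p → p=3. Stack: []
LOAD_FAST p → push 3. Stack: [3]
RETURN_VALUE → return 3.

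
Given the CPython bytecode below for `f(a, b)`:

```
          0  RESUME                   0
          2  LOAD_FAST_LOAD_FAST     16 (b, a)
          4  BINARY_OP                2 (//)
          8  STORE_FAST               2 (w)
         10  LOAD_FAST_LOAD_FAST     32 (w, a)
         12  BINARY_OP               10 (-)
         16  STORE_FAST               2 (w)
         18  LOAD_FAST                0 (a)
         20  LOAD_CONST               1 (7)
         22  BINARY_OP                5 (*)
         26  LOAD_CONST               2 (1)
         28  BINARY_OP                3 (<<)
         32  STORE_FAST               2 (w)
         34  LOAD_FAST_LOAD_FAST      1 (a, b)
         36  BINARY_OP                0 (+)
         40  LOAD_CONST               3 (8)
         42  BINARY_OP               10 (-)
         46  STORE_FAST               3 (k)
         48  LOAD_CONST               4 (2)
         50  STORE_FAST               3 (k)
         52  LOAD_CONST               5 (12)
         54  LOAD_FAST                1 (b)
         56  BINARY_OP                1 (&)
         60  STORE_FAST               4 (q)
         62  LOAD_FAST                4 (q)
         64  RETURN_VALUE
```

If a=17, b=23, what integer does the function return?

LOAD_FAST_LOAD_FAST b,a → push 23,17. Stack: [23, 17]
BINARY_OP // → 23 // 17 = 1. Stack: [1]
STORE_FAST w → w=1. Stack: []
LOAD_FAST_LOAD_FAST w,a → push 1,17. Stack: [1, 17]
BINARY_OP - → 1 - 17 = -16. Stack: [-16]
STORE_FAST w → w=-16. Stack: []
LOAD_FAST a → push 17. Stack: [17]
LOAD_CONST → push 7. Stack: [17, 7]
BINARY_OP * → 17 * 7 = 119. Stack: [119]
LOAD_CONST → push 1. Stack: [119, 1]
BINARY_OP << → 119 << 1 = 238. Stack: [238]
STORE_FAST w → w=238. Stack: []
LOAD_FAST_LOAD_FAST a,b → push 17,23. Stack: [17, 23]
BINARY_OP + → 17 + 23 = 40. Stack: [40]
LOAD_CONST → push 8. Stack: [40, 8]
BINARY_OP - → 40 - 8 = 32. Stack: [32]
STORE_FAST k → k=32. Stack: []
LOAD_CONST → push 2. Stack: [2]
STORE_FAST k → k=2. Stack: []
LOAD_CONST → push 12. Stack: [12]
LOAD_FAST b → push 23. Stack: [12, 23]
BINARY_OP & → 12 & 23 = 4. Stack: [4]
STORE_FAST q → q=4. Stack: []
LOAD_FAST q → push 4. Stack: [4]
RETURN_VALUE → return 4.

4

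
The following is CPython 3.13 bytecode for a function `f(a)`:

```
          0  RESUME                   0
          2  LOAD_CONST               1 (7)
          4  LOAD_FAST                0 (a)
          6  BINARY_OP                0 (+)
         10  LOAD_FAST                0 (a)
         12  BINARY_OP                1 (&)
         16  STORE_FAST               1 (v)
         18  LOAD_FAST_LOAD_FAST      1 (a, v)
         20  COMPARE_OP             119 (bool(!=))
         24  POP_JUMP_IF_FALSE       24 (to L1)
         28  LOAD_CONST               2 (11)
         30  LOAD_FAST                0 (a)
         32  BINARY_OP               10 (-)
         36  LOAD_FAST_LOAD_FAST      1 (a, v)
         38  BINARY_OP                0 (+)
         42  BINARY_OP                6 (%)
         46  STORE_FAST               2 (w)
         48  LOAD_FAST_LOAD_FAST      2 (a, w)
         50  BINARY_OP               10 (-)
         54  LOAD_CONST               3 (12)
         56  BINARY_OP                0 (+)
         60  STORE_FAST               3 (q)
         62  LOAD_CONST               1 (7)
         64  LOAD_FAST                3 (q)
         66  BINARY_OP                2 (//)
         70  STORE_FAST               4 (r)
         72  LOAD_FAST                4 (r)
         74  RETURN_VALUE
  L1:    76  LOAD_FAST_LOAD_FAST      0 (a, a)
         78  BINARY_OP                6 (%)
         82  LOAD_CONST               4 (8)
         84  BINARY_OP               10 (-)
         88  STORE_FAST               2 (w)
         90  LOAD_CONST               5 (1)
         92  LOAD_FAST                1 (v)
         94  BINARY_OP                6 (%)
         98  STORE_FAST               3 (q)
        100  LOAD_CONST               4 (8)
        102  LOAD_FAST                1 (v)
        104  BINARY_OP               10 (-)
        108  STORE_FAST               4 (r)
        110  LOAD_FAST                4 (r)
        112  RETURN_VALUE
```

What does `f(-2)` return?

0

LOAD_CONST → push 7. Stack: [7]
LOAD_FAST a → push -2. Stack: [7, -2]
BINARY_OP + → 7 + -2 = 5. Stack: [5]
LOAD_FAST a → push -2. Stack: [5, -2]
BINARY_OP & → 5 & -2 = 4. Stack: [4]
STORE_FAST v → v=4. Stack: []
LOAD_FAST_LOAD_FAST a,v → push -2,4. Stack: [-2, 4]
COMPARE_OP bool(!=) → -2 vs 4 = True. Stack: [True]
POP_JUMP_IF_FALSE → pop True; no jump. Stack: []
LOAD_CONST → push 11. Stack: [11]
LOAD_FAST a → push -2. Stack: [11, -2]
BINARY_OP - → 11 - -2 = 13. Stack: [13]
LOAD_FAST_LOAD_FAST a,v → push -2,4. Stack: [13, -2, 4]
BINARY_OP + → -2 + 4 = 2. Stack: [13, 2]
BINARY_OP % → 13 % 2 = 1. Stack: [1]
STORE_FAST w → w=1. Stack: []
LOAD_FAST_LOAD_FAST a,w → push -2,1. Stack: [-2, 1]
BINARY_OP - → -2 - 1 = -3. Stack: [-3]
LOAD_CONST → push 12. Stack: [-3, 12]
BINARY_OP + → -3 + 12 = 9. Stack: [9]
STORE_FAST q → q=9. Stack: []
LOAD_CONST → push 7. Stack: [7]
LOAD_FAST q → push 9. Stack: [7, 9]
BINARY_OP // → 7 // 9 = 0. Stack: [0]
STORE_FAST r → r=0. Stack: []
LOAD_FAST r → push 0. Stack: [0]
RETURN_VALUE → return 0.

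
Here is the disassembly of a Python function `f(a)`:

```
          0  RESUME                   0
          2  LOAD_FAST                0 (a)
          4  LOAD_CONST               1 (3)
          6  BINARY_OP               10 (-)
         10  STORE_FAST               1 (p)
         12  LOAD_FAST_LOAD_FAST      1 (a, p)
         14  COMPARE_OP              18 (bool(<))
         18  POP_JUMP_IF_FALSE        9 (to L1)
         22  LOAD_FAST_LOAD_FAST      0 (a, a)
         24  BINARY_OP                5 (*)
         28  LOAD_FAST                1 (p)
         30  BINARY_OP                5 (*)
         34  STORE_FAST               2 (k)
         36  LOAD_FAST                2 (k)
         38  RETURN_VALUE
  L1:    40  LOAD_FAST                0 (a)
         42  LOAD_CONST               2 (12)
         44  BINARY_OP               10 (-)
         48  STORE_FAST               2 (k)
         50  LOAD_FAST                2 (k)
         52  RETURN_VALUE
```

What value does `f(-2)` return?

-14

LOAD_FAST a → push -2. Stack: [-2]
LOAD_CONST → push 3. Stack: [-2, 3]
BINARY_OP - → -2 - 3 = -5. Stack: [-5]
STORE_FAST p → p=-5. Stack: []
LOAD_FAST_LOAD_FAST a,p → push -2,-5. Stack: [-2, -5]
COMPARE_OP bool(<) → -2 vs -5 = False. Stack: [False]
POP_JUMP_IF_FALSE → pop False; jump. Stack: []
LOAD_FAST a → push -2. Stack: [-2]
LOAD_CONST → push 12. Stack: [-2, 12]
BINARY_OP - → -2 - 12 = -14. Stack: [-14]
STORE_FAST k → k=-14. Stack: []
LOAD_FAST k → push -14. Stack: [-14]
RETURN_VALUE → return -14.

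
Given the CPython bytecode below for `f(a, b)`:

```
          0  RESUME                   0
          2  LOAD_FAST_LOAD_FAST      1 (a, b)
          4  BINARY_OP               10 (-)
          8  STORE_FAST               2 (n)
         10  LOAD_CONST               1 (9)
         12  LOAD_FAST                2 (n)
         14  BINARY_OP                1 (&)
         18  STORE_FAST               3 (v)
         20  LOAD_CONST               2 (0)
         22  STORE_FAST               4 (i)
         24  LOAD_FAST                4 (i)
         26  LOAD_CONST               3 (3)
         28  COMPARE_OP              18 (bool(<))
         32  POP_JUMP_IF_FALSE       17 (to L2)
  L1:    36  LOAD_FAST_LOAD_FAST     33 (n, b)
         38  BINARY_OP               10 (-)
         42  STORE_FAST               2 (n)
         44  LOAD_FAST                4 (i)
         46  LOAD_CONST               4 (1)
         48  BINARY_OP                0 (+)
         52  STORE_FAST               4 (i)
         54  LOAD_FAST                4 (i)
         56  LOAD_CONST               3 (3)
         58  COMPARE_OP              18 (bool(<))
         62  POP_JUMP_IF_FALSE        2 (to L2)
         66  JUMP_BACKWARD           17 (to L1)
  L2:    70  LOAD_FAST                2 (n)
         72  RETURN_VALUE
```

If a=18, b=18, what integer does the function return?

LOAD_FAST_LOAD_FAST a,b → push 18,18. Stack: [18, 18]
BINARY_OP - → 18 - 18 = 0. Stack: [0]
STORE_FAST n → n=0. Stack: []
LOAD_CONST → push 9. Stack: [9]
LOAD_FAST n → push 0. Stack: [9, 0]
BINARY_OP & → 9 & 0 = 0. Stack: [0]
STORE_FAST v → v=0. Stack: []
LOAD_CONST → push 0. Stack: [0]
STORE_FAST i → i=0. Stack: []
LOAD_FAST i → push 0. Stack: [0]
LOAD_CONST → push 3. Stack: [0, 3]
COMPARE_OP bool(<) → 0 vs 3 = True. Stack: [True]
POP_JUMP_IF_FALSE → pop True; no jump. Stack: []
LOAD_FAST_LOAD_FAST n,b → push 0,18. Stack: [0, 18]
BINARY_OP - → 0 - 18 = -18. Stack: [-18]
STORE_FAST n → n=-18. Stack: []
LOAD_FAST i → push 0. Stack: [0]
LOAD_CONST → push 1. Stack: [0, 1]
BINARY_OP + → 0 + 1 = 1. Stack: [1]
STORE_FAST i → i=1. Stack: []
LOAD_FAST i → push 1. Stack: [1]
LOAD_CONST → push 3. Stack: [1, 3]
COMPARE_OP bool(<) → 1 vs 3 = True. Stack: [True]
POP_JUMP_IF_FALSE → pop True; no jump. Stack: []
LOAD_FAST_LOAD_FAST n,b → push -18,18. Stack: [-18, 18]
BINARY_OP - → -18 - 18 = -36. Stack: [-36]
STORE_FAST n → n=-36. Stack: []
LOAD_FAST i → push 1. Stack: [1]
LOAD_CONST → push 1. Stack: [1, 1]
BINARY_OP + → 1 + 1 = 2. Stack: [2]
STORE_FAST i → i=2. Stack: []
LOAD_FAST i → push 2. Stack: [2]
LOAD_CONST → push 3. Stack: [2, 3]
COMPARE_OP bool(<) → 2 vs 3 = True. Stack: [True]
POP_JUMP_IF_FALSE → pop True; no jump. Stack: []
LOAD_FAST_LOAD_FAST n,b → push -36,18. Stack: [-36, 18]
BINARY_OP - → -36 - 18 = -54. Stack: [-54]
STORE_FAST n → n=-54. Stack: []
LOAD_FAST i → push 2. Stack: [2]
LOAD_CONST → push 1. Stack: [2, 1]
BINARY_OP + → 2 + 1 = 3. Stack: [3]
STORE_FAST i → i=3. Stack: []
LOAD_FAST i → push 3. Stack: [3]
LOAD_CONST → push 3. Stack: [3, 3]
COMPARE_OP bool(<) → 3 vs 3 = False. Stack: [False]
POP_JUMP_IF_FALSE → pop False; jump. Stack: []
LOAD_FAST n → push -54. Stack: [-54]
RETURN_VALUE → return -54.

-54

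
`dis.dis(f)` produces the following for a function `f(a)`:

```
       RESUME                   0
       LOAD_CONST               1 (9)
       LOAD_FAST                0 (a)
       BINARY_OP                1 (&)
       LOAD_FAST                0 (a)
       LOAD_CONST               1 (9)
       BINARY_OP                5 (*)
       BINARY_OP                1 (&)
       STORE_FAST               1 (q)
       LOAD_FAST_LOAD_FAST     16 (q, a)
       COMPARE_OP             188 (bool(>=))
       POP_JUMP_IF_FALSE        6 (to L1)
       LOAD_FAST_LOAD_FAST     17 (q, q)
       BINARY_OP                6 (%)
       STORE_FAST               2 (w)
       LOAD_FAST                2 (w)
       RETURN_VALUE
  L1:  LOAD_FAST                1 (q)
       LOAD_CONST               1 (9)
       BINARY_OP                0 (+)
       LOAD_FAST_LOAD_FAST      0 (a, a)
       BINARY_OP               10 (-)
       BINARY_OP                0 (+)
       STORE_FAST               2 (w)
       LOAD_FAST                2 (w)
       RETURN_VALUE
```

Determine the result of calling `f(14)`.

17

LOAD_CONST → push 9. Stack: [9]
LOAD_FAST a → push 14. Stack: [9, 14]
BINARY_OP & → 9 & 14 = 8. Stack: [8]
LOAD_FAST a → push 14. Stack: [8, 14]
LOAD_CONST → push 9. Stack: [8, 14, 9]
BINARY_OP * → 14 * 9 = 126. Stack: [8, 126]
BINARY_OP & → 8 & 126 = 8. Stack: [8]
STORE_FAST q → q=8. Stack: []
LOAD_FAST_LOAD_FAST q,a → push 8,14. Stack: [8, 14]
COMPARE_OP bool(>=) → 8 vs 14 = False. Stack: [False]
POP_JUMP_IF_FALSE → pop False; jump. Stack: []
LOAD_FAST q → push 8. Stack: [8]
LOAD_CONST → push 9. Stack: [8, 9]
BINARY_OP + → 8 + 9 = 17. Stack: [17]
LOAD_FAST_LOAD_FAST a,a → push 14,14. Stack: [17, 14, 14]
BINARY_OP - → 14 - 14 = 0. Stack: [17, 0]
BINARY_OP + → 17 + 0 = 17. Stack: [17]
STORE_FAST w → w=17. Stack: []
LOAD_FAST w → push 17. Stack: [17]
RETURN_VALUE → return 17.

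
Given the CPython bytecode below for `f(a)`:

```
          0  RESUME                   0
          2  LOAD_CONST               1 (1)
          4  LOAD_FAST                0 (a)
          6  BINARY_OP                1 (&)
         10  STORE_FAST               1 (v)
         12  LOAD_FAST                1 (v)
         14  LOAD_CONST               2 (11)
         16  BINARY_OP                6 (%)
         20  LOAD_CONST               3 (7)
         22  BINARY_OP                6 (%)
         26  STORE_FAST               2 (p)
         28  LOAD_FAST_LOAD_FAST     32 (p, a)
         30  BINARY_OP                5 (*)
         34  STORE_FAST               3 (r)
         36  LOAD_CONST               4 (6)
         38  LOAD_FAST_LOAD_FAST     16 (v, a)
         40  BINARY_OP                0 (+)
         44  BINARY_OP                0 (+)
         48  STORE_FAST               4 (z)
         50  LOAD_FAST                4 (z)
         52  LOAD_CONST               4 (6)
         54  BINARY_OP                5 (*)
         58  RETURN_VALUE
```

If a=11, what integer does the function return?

108

LOAD_CONST → push 1. Stack: [1]
LOAD_FAST a → push 11. Stack: [1, 11]
BINARY_OP & → 1 & 11 = 1. Stack: [1]
STORE_FAST v → v=1. Stack: []
LOAD_FAST v → push 1. Stack: [1]
LOAD_CONST → push 11. Stack: [1, 11]
BINARY_OP % → 1 % 11 = 1. Stack: [1]
LOAD_CONST → push 7. Stack: [1, 7]
BINARY_OP % → 1 % 7 = 1. Stack: [1]
STORE_FAST p → p=1. Stack: []
LOAD_FAST_LOAD_FAST p,a → push 1,11. Stack: [1, 11]
BINARY_OP * → 1 * 11 = 11. Stack: [11]
STORE_FAST r → r=11. Stack: []
LOAD_CONST → push 6. Stack: [6]
LOAD_FAST_LOAD_FAST v,a → push 1,11. Stack: [6, 1, 11]
BINARY_OP + → 1 + 11 = 12. Stack: [6, 12]
BINARY_OP + → 6 + 12 = 18. Stack: [18]
STORE_FAST z → z=18. Stack: []
LOAD_FAST z → push 18. Stack: [18]
LOAD_CONST → push 6. Stack: [18, 6]
BINARY_OP * → 18 * 6 = 108. Stack: [108]
RETURN_VALUE → return 108.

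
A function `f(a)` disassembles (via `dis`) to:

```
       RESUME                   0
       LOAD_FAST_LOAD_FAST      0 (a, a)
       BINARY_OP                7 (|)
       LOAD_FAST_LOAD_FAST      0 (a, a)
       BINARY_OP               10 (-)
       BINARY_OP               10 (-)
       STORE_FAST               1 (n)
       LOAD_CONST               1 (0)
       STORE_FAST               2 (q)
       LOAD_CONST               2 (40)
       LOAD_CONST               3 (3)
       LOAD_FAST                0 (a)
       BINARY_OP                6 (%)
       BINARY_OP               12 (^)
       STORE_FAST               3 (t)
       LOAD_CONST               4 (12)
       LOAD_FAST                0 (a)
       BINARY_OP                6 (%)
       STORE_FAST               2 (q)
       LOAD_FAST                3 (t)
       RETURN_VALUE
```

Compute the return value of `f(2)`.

LOAD_FAST_LOAD_FAST a,a → push 2,2. Stack: [2, 2]
BINARY_OP | → 2 | 2 = 2. Stack: [2]
LOAD_FAST_LOAD_FAST a,a → push 2,2. Stack: [2, 2, 2]
BINARY_OP - → 2 - 2 = 0. Stack: [2, 0]
BINARY_OP - → 2 - 0 = 2. Stack: [2]
STORE_FAST n → n=2. Stack: []
LOAD_CONST → push 0. Stack: [0]
STORE_FAST q → q=0. Stack: []
LOAD_CONST → push 40. Stack: [40]
LOAD_CONST → push 3. Stack: [40, 3]
LOAD_FAST a → push 2. Stack: [40, 3, 2]
BINARY_OP % → 3 % 2 = 1. Stack: [40, 1]
BINARY_OP ^ → 40 ^ 1 = 41. Stack: [41]
STORE_FAST t → t=41. Stack: []
LOAD_CONST → push 12. Stack: [12]
LOAD_FAST a → push 2. Stack: [12, 2]
BINARY_OP % → 12 % 2 = 0. Stack: [0]
STORE_FAST q → q=0. Stack: []
LOAD_FAST t → push 41. Stack: [41]
RETURN_VALUE → return 41.

41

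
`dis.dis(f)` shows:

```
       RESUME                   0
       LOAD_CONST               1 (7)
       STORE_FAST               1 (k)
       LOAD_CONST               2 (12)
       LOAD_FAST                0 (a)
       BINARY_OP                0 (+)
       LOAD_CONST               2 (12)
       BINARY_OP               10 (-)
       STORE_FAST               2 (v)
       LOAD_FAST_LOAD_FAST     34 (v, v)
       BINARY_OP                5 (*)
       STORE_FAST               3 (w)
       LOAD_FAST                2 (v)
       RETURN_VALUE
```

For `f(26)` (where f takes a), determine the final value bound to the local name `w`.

676

LOAD_CONST → push 7. Stack: [7]
STORE_FAST k → k=7. Stack: []
LOAD_CONST → push 12. Stack: [12]
LOAD_FAST a → push 26. Stack: [12, 26]
BINARY_OP + → 12 + 26 = 38. Stack: [38]
LOAD_CONST → push 12. Stack: [38, 12]
BINARY_OP - → 38 - 12 = 26. Stack: [26]
STORE_FAST v → v=26. Stack: []
LOAD_FAST_LOAD_FAST v,v → push 26,26. Stack: [26, 26]
BINARY_OP * → 26 * 26 = 676. Stack: [676]
STORE_FAST w → w=676. Stack: []
LOAD_FAST v → push 26. Stack: [26]
RETURN_VALUE → return 26.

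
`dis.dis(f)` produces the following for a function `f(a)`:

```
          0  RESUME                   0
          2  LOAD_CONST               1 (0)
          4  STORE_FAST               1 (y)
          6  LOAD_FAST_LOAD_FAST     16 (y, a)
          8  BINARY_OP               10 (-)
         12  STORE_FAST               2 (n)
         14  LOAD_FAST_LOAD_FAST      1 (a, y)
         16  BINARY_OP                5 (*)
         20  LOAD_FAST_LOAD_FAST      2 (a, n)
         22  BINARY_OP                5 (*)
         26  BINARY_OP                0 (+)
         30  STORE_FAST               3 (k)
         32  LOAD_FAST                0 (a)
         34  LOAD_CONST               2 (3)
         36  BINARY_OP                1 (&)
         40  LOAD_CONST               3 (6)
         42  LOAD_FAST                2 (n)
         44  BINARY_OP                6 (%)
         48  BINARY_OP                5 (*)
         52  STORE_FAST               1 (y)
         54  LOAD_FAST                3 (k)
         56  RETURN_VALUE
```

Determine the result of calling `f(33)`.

LOAD_CONST → push 0. Stack: [0]
STORE_FAST y → y=0. Stack: []
LOAD_FAST_LOAD_FAST y,a → push 0,33. Stack: [0, 33]
BINARY_OP - → 0 - 33 = -33. Stack: [-33]
STORE_FAST n → n=-33. Stack: []
LOAD_FAST_LOAD_FAST a,y → push 33,0. Stack: [33, 0]
BINARY_OP * → 33 * 0 = 0. Stack: [0]
LOAD_FAST_LOAD_FAST a,n → push 33,-33. Stack: [0, 33, -33]
BINARY_OP * → 33 * -33 = -1089. Stack: [0, -1089]
BINARY_OP + → 0 + -1089 = -1089. Stack: [-1089]
STORE_FAST k → k=-1089. Stack: []
LOAD_FAST a → push 33. Stack: [33]
LOAD_CONST → push 3. Stack: [33, 3]
BINARY_OP & → 33 & 3 = 1. Stack: [1]
LOAD_CONST → push 6. Stack: [1, 6]
LOAD_FAST n → push -33. Stack: [1, 6, -33]
BINARY_OP % → 6 % -33 = -27. Stack: [1, -27]
BINARY_OP * → 1 * -27 = -27. Stack: [-27]
STORE_FAST y → y=-27. Stack: []
LOAD_FAST k → push -1089. Stack: [-1089]
RETURN_VALUE → return -1089.

-1089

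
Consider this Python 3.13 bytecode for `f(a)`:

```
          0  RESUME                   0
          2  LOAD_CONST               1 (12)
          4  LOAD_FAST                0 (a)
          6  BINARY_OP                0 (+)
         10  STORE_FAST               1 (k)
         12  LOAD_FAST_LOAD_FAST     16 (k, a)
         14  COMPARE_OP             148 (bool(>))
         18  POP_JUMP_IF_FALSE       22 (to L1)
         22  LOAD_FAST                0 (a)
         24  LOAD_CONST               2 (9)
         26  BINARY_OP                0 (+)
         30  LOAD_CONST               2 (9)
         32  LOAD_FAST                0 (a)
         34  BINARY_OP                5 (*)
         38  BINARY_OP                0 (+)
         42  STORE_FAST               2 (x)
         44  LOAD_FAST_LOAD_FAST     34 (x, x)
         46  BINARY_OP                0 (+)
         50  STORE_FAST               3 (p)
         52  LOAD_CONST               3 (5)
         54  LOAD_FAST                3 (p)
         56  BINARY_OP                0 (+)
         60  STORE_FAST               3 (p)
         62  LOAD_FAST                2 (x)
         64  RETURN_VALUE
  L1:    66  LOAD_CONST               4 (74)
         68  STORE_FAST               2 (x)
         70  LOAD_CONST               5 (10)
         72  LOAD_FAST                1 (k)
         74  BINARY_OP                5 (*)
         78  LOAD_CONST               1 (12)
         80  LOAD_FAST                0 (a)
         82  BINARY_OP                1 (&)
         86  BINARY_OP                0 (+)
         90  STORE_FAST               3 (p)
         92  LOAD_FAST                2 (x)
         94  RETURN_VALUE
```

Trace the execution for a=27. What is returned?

LOAD_CONST → push 12. Stack: [12]
LOAD_FAST a → push 27. Stack: [12, 27]
BINARY_OP + → 12 + 27 = 39. Stack: [39]
STORE_FAST k → k=39. Stack: []
LOAD_FAST_LOAD_FAST k,a → push 39,27. Stack: [39, 27]
COMPARE_OP bool(>) → 39 vs 27 = True. Stack: [True]
POP_JUMP_IF_FALSE → pop True; no jump. Stack: []
LOAD_FAST a → push 27. Stack: [27]
LOAD_CONST → push 9. Stack: [27, 9]
BINARY_OP + → 27 + 9 = 36. Stack: [36]
LOAD_CONST → push 9. Stack: [36, 9]
LOAD_FAST a → push 27. Stack: [36, 9, 27]
BINARY_OP * → 9 * 27 = 243. Stack: [36, 243]
BINARY_OP + → 36 + 243 = 279. Stack: [279]
STORE_FAST x → x=279. Stack: []
LOAD_FAST_LOAD_FAST x,x → push 279,279. Stack: [279, 279]
BINARY_OP + → 279 + 279 = 558. Stack: [558]
STORE_FAST p → p=558. Stack: []
LOAD_CONST → push 5. Stack: [5]
LOAD_FAST p → push 558. Stack: [5, 558]
BINARY_OP + → 5 + 558 = 563. Stack: [563]
STORE_FAST p → p=563. Stack: []
LOAD_FAST x → push 279. Stack: [279]
RETURN_VALUE → return 279.

279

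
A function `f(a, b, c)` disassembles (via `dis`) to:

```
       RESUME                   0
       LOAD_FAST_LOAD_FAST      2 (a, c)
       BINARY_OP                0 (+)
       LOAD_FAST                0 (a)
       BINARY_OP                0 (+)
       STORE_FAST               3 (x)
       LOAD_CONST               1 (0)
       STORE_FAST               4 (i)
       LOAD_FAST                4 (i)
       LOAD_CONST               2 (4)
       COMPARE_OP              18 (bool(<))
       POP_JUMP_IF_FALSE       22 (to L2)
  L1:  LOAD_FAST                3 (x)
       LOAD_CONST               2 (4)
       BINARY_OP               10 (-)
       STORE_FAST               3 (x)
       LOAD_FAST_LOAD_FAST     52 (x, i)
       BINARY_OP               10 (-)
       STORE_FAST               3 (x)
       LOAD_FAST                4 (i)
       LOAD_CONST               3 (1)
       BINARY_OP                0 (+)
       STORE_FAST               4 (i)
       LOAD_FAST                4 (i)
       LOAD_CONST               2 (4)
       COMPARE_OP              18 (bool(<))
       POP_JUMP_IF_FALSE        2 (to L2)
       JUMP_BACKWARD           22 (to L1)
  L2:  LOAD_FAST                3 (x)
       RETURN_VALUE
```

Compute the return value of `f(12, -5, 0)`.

LOAD_FAST_LOAD_FAST a,c → push 12,0
BINARY_OP + → 12 + 0 = 12
LOAD_FAST a → push 12
BINARY_OP + → 12 + 12 = 24
STORE_FAST x → x=24
LOAD_CONST → push 0
STORE_FAST i → i=0
LOAD_FAST i → push 0
LOAD_CONST → push 4
COMPARE_OP bool(<) → 0 vs 4 = True
POP_JUMP_IF_FALSE → pop True; no jump
LOAD_FAST x → push 24
LOAD_CONST → push 4
BINARY_OP - → 24 - 4 = 20
STORE_FAST x → x=20
LOAD_FAST_LOAD_FAST x,i → push 20,0
BINARY_OP - → 20 - 0 = 20
STORE_FAST x → x=20
LOAD_FAST i → push 0
LOAD_CONST → push 1
BINARY_OP + → 0 + 1 = 1
STORE_FAST i → i=1
LOAD_FAST i → push 1
LOAD_CONST → push 4
COMPARE_OP bool(<) → 1 vs 4 = True
POP_JUMP_IF_FALSE → pop True; no jump
LOAD_FAST x → push 20
LOAD_CONST → push 4
BINARY_OP - → 20 - 4 = 16
STORE_FAST x → x=16
LOAD_FAST_LOAD_FAST x,i → push 16,1
BINARY_OP - → 16 - 1 = 15
STORE_FAST x → x=15
LOAD_FAST i → push 1
LOAD_CONST → push 1
BINARY_OP + → 1 + 1 = 2
STORE_FAST i → i=2
LOAD_FAST i → push 2
LOAD_CONST → push 4
COMPARE_OP bool(<) → 2 vs 4 = True
POP_JUMP_IF_FALSE → pop True; no jump
LOAD_FAST x → push 15
LOAD_CONST → push 4
BINARY_OP - → 15 - 4 = 11
STORE_FAST x → x=11
LOAD_FAST_LOAD_FAST x,i → push 11,2
BINARY_OP - → 11 - 2 = 9
STORE_FAST x → x=9
LOAD_FAST i → push 2
LOAD_CONST → push 1
BINARY_OP + → 2 + 1 = 3
STORE_FAST i → i=3
LOAD_FAST i → push 3
LOAD_CONST → push 4
COMPARE_OP bool(<) → 3 vs 4 = True
POP_JUMP_IF_FALSE → pop True; no jump
LOAD_FAST x → push 9
LOAD_CONST → push 4
BINARY_OP - → 9 - 4 = 5
STORE_FAST x → x=5
LOAD_FAST_LOAD_FAST x,i → push 5,3
BINARY_OP - → 5 - 3 = 2
STORE_FAST x → x=2
LOAD_FAST i → push 3
LOAD_CONST → push 1
BINARY_OP + → 3 + 1 = 4
STORE_FAST i → i=4
LOAD_FAST i → push 4
LOAD_CONST → push 4
COMPARE_OP bool(<) → 4 vs 4 = False
POP_JUMP_IF_FALSE → pop False; jump
LOAD_FAST x → push 2
RETURN_VALUE → return 2.

2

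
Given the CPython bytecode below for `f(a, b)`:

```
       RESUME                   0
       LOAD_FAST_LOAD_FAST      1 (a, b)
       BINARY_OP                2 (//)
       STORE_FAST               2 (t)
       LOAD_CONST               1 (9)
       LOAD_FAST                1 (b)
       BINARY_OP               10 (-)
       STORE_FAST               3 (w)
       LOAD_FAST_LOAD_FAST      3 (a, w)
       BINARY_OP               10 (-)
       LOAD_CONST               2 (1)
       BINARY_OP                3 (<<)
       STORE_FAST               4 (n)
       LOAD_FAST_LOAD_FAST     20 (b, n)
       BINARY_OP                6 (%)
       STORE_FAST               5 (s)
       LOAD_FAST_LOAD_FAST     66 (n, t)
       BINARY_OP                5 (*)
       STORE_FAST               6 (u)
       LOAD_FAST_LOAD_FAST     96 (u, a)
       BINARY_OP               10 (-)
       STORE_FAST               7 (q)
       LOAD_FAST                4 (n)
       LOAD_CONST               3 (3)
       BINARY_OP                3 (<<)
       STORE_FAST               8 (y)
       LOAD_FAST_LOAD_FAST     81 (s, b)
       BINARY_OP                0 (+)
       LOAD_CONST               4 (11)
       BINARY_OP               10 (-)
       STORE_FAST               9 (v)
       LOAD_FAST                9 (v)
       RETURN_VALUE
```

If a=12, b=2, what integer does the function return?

-7

LOAD_FAST_LOAD_FAST a,b → push 12,2. Stack: [12, 2]
BINARY_OP // → 12 // 2 = 6. Stack: [6]
STORE_FAST t → t=6. Stack: []
LOAD_CONST → push 9. Stack: [9]
LOAD_FAST b → push 2. Stack: [9, 2]
BINARY_OP - → 9 - 2 = 7. Stack: [7]
STORE_FAST w → w=7. Stack: []
LOAD_FAST_LOAD_FAST a,w → push 12,7. Stack: [12, 7]
BINARY_OP - → 12 - 7 = 5. Stack: [5]
LOAD_CONST → push 1. Stack: [5, 1]
BINARY_OP << → 5 << 1 = 10. Stack: [10]
STORE_FAST n → n=10. Stack: []
LOAD_FAST_LOAD_FAST b,n → push 2,10. Stack: [2, 10]
BINARY_OP % → 2 % 10 = 2. Stack: [2]
STORE_FAST s → s=2. Stack: []
LOAD_FAST_LOAD_FAST n,t → push 10,6. Stack: [10, 6]
BINARY_OP * → 10 * 6 = 60. Stack: [60]
STORE_FAST u → u=60. Stack: []
LOAD_FAST_LOAD_FAST u,a → push 60,12. Stack: [60, 12]
BINARY_OP - → 60 - 12 = 48. Stack: [48]
STORE_FAST q → q=48. Stack: []
LOAD_FAST n → push 10. Stack: [10]
LOAD_CONST → push 3. Stack: [10, 3]
BINARY_OP << → 10 << 3 = 80. Stack: [80]
STORE_FAST y → y=80. Stack: []
LOAD_FAST_LOAD_FAST s,b → push 2,2. Stack: [2, 2]
BINARY_OP + → 2 + 2 = 4. Stack: [4]
LOAD_CONST → push 11. Stack: [4, 11]
BINARY_OP - → 4 - 11 = -7. Stack: [-7]
STORE_FAST v → v=-7. Stack: []
LOAD_FAST v → push -7. Stack: [-7]
RETURN_VALUE → return -7.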